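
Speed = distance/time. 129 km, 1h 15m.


103.2 km/h

Distance: 129 km
Time: 1h 15m = 75 min = 75/60 = 5/4 hours
Speed = 129 ÷ (5/4) = 129 × 4 / 5 = 516/5 = 103.2 km/h


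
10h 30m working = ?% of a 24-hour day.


Time: 630 minutes
Day: 1440 minutes
Percentage = (630/1440) × 100 ≈ 43.8%

43.8%


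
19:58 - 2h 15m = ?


Start: 1198 minutes from midnight
Subtract: 135 minutes
Remaining: 1198 - 135 = 1063
Hours: 17, Minutes: 43

17:43


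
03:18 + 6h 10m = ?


Start: 198 minutes from midnight
Add: 370 minutes
Total: 568 minutes
Hours: 568 ÷ 60 = 9 remainder 28

09:28


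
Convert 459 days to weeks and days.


Weeks: 459 ÷ 7 = 65 remainder 4

65 weeks 4 days


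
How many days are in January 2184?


Month: January (month 1)
January has 31 days

31 days


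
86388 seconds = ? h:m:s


23h 59m 48s

Hours: 86388 ÷ 3600 = 23 remainder 3588
Minutes: 3588 ÷ 60 = 59 remainder 48
Seconds: 48


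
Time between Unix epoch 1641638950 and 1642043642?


404692 seconds (112.4 hours / 4.68 days)

Difference = 1642043642 - 1641638950 = 404692 seconds
In hours: 404692 / 3600 ≈ 112.4
In days: 404692 / 86400 ≈ 4.68


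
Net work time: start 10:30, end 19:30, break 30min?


Total time = (19×60+30) - (10×60+30)
= 1170 - 630 = 540 min
Minus break: 540 - 30 = 510 min
= 8h 30m

8h 30m (510 minutes)


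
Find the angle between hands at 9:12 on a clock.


Hour hand = 9×30 + 12×0.5 = 276.0°
Minute hand = 12×6 = 72°
Difference = |276.0 - 72| = 204.0°
Since > 180°: 360 - 204.0 = 156.0°

156.0°


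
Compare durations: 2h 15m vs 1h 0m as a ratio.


Duration 1: 135 minutes
Duration 2: 60 minutes
Ratio = 135:60
GCD = 15
Simplified = 9:4
As a decimal: 9/4 = 2.25

9:4 (2.25)


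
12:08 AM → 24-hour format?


00:08

Input: 12:08 AM
12 AM → 00 (midnight)


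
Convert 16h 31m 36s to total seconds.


59496 seconds

Hours: 16 × 3600 = 57600
Minutes: 31 × 60 = 1860
Seconds: 36
Total = 57600 + 1860 + 36 = 59496


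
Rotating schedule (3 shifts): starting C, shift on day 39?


Shift B

Shifts: A, B, C
Start: C (index 2)
Day 39: (2 + 39 - 1) mod 3
= 40 mod 3
= 1
Index 1 → shift B


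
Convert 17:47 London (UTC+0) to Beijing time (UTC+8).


Time difference = UTC+8 - UTC+0 = +8 hours
New hour = (17 + 8) mod 24
= 25 mod 24 = 1
Minutes unchanged → 01:47; 25 ≥ 24 → next day

01:47 (next day)


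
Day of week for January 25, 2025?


Saturday

Zeller's congruence:
q=25, m=13, k=24, j=20
h = (25 + ⌊13×14/5⌋ + 24 + ⌊24/4⌋ + ⌊20/4⌋ - 2×20) mod 7
= (25 + 36 + 24 + 6 + 5 - 40) mod 7
= 56 mod 7 = 0
h=0 → Saturday


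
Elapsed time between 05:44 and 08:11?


2h 27m

End time in minutes: 8×60 + 11 = 491
Start time in minutes: 5×60 + 44 = 344
Difference = 491 - 344 = 147 minutes
= 2 hours 27 minutes


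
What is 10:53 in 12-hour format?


10:53 AM

Hour: 10
10 < 12 → AM


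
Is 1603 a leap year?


Rules: divisible by 4 AND (not by 100 OR by 400)
1603 ÷ 4 = 400 remainder 3 → not divisible by 4
Not divisible by 4 → not a leap year

No


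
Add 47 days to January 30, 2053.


Start: January 30, 2053
Add 47 days
January 30 → February 1: 31 - 30 + 1 = 2 days (47 - 2 = 45 left)
February 1 → March 1: 28 - 1 + 1 = 28 days (45 - 28 = 17 left)
March 1 + 17 = March 18, 2053

March 18, 2053


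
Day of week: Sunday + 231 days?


Start: Sunday (index 6)
(6 + 231) mod 7
= 237 mod 7
= 6
Index 6 → Sunday

Sunday


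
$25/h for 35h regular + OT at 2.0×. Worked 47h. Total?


$1475.00

Regular: 35h × $25 = $875.00
Overtime: 47 - 35 = 12h
OT pay: 12h × $25 × 2.0 = $600.00
Total = $875.00 + $600.00 = $1475.00


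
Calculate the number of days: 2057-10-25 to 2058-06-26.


244 days

From October 25, 2057 to June 26, 2058
Rest of October 2057: 31 - 25 = 6
Full months: November 30, December 31, January 31, February 2058 28, March 31, April 30, May 31
Days into June 2058: 26
Total = 6 + 30 + 31 + 31 + 28 + 31 + 30 + 31 + 26 = 244 days


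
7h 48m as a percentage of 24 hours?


0.3250 (32.50%)

Total minutes: 7×60 + 48 = 468
Day = 24×60 = 1440 minutes
Fraction = 468/1440 = 0.3250
As a percentage: 468/1440 × 100 = 32.50%


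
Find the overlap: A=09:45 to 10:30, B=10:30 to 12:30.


0 minutes

Meeting A: 585-630 (in minutes from midnight)
Meeting B: 630-750
Overlap start = max(585, 630) = 630
Overlap end = min(630, 750) = 630
Overlap = max(0, 630 - 630) = 0 min


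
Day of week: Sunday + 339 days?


Start: Sunday (index 6)
(6 + 339) mod 7
= 345 mod 7
= 2
Index 2 → Wednesday

Wednesday


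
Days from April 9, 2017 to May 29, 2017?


50 days

From April 9, 2017 to May 29, 2017
Rest of April 2017: 30 - 9 = 21
Days into May 2017: 29
Total = 21 + 29 = 50 days


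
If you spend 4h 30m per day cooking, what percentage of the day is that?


18.8%

Time: 270 minutes
Day: 1440 minutes
Percentage = (270/1440) × 100 ≈ 18.8%


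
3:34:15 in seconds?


12855 seconds

Hours: 3 × 3600 = 10800
Minutes: 34 × 60 = 2040
Seconds: 15
Total = 10800 + 2040 + 15 = 12855


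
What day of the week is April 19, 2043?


Sunday

Zeller's congruence:
q=19, m=4, k=43, j=20
h = (19 + ⌊13×5/5⌋ + 43 + ⌊43/4⌋ + ⌊20/4⌋ - 2×20) mod 7
= (19 + 13 + 43 + 10 + 5 - 40) mod 7
= 50 mod 7 = 1
h=1 → Sunday


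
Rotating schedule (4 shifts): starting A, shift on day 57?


Shifts: A, B, C, D
Start: A (index 0)
Day 57: (0 + 57 - 1) mod 4
= 56 mod 4
= 0
Index 0 → shift A

Shift A


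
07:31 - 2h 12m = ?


Start: 451 minutes from midnight
Subtract: 132 minutes
Remaining: 451 - 132 = 319
Hours: 5, Minutes: 19

05:19


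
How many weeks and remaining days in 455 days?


65 weeks 0 days

Weeks: 455 ÷ 7 = 65 remainder 0


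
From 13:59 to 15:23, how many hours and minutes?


1h 24m

End time in minutes: 15×60 + 23 = 923
Start time in minutes: 13×60 + 59 = 839
Difference = 923 - 839 = 84 minutes
= 1 hours 24 minutes


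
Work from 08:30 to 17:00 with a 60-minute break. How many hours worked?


7h 30m (450 minutes)

Total time = (17×60+0) - (8×60+30)
= 1020 - 510 = 510 min
Minus break: 510 - 60 = 450 min
= 7h 30m


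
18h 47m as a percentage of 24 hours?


Total minutes: 18×60 + 47 = 1127
Day = 24×60 = 1440 minutes
Fraction = 1127/1440 ≈ 0.7826
As a percentage: 1127/1440 × 100 ≈ 78.26%

0.7826 (78.26%)


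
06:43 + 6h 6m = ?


Start: 403 minutes from midnight
Add: 366 minutes
Total: 769 minutes
Hours: 769 ÷ 60 = 12 remainder 49

12:49


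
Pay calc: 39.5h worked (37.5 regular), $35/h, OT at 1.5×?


Regular: 37.5h × $35 = $1312.50
Overtime: 39.5 - 37.5 = 2.0h
OT pay: 2.0h × $35 × 1.5 = $105.00
Total = $1312.50 + $105.00 = $1417.50

$1417.50


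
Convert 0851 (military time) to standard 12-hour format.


8:51 AM

Hour: 8
8 < 12 → AM


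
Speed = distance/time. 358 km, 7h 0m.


Distance: 358 km
Time: 7 hours
Speed = 358 / 7 ≈ 51.1 km/h

51.1 km/h


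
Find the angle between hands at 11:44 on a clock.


88.0°

Hour hand = 11×30 + 44×0.5 = 352.0°
Minute hand = 44×6 = 264°
Difference = |352.0 - 264| = 88.0°


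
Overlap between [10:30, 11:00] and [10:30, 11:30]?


30 minutes

Meeting A: 630-660 (in minutes from midnight)
Meeting B: 630-690
Overlap start = max(630, 630) = 630
Overlap end = min(660, 690) = 660
Overlap = max(0, 660 - 630) = 30 min


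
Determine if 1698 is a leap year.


No

Rules: divisible by 4 AND (not by 100 OR by 400)
1698 ÷ 4 = 424 remainder 2 → not divisible by 4
Not divisible by 4 → not a leap year


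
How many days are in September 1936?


30 days

Month: September (month 9)
September has 30 days


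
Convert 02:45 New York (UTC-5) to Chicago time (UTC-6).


01:45

Time difference = UTC-6 - UTC-5 = -1 hours
New hour = (2 -1) mod 24
= 1 mod 24 = 1
Minutes unchanged → 01:45


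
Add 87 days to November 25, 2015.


Start: November 25, 2015
Add 87 days
November 25 → December 1: 30 - 25 + 1 = 6 days (87 - 6 = 81 left)
December 1 → January 1: 31 - 1 + 1 = 31 days (81 - 31 = 50 left)
January 1 → February 1: 31 - 1 + 1 = 31 days (50 - 31 = 19 left)
February 1 + 19 = February 20, 2016

February 20, 2016


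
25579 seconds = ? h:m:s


Hours: 25579 ÷ 3600 = 7 remainder 379
Minutes: 379 ÷ 60 = 6 remainder 19
Seconds: 19

7h 6m 19s


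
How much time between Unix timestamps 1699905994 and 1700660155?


Difference = 1700660155 - 1699905994 = 754161 seconds
In hours: 754161 / 3600 ≈ 209.5
In days: 754161 / 86400 ≈ 8.73

754161 seconds (209.5 hours / 8.73 days)


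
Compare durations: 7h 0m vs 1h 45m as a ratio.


4:1 (4.00)

Duration 1: 420 minutes
Duration 2: 105 minutes
Ratio = 420:105
GCD = 105
Simplified = 4:1
As a decimal: 4/1 = 4.00


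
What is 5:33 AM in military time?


05:33

Input: 5:33 AM
AM hour stays: 5


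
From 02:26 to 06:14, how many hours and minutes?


3h 48m

End time in minutes: 6×60 + 14 = 374
Start time in minutes: 2×60 + 26 = 146
Difference = 374 - 146 = 228 minutes
= 3 hours 48 minutes


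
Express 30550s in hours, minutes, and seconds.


8h 29m 10s

Hours: 30550 ÷ 3600 = 8 remainder 1750
Minutes: 1750 ÷ 60 = 29 remainder 10
Seconds: 10


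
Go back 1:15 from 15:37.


Start: 937 minutes from midnight
Subtract: 75 minutes
Remaining: 937 - 75 = 862
Hours: 14, Minutes: 22

14:22


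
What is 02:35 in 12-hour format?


Hour: 2
2 < 12 → AM

2:35 AM


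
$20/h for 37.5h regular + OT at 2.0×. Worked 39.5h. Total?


$830.00

Regular: 37.5h × $20 = $750.00
Overtime: 39.5 - 37.5 = 2.0h
OT pay: 2.0h × $20 × 2.0 = $80.00
Total = $750.00 + $80.00 = $830.00


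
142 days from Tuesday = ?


Thursday

Start: Tuesday (index 1)
(1 + 142) mod 7
= 143 mod 7
= 3
Index 3 → Thursday


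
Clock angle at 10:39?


Hour hand = 10×30 + 39×0.5 = 319.5°
Minute hand = 39×6 = 234°
Difference = |319.5 - 234| = 85.5°

85.5°


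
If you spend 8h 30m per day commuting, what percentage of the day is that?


Time: 510 minutes
Day: 1440 minutes
Percentage = (510/1440) × 100 ≈ 35.4%

35.4%


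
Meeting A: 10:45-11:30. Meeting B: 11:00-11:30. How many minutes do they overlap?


30 minutes

Meeting A: 645-690 (in minutes from midnight)
Meeting B: 660-690
Overlap start = max(645, 660) = 660
Overlap end = min(690, 690) = 690
Overlap = max(0, 690 - 660) = 30 min


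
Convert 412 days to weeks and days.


58 weeks 6 days

Weeks: 412 ÷ 7 = 58 remainder 6


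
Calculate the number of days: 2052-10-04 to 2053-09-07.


From October 4, 2052 to September 7, 2053
Rest of October 2052: 31 - 4 = 27
Full months: November 30, December 31, January 31, February 2053 28, March 31, April 30, May 31, June 30, July 31, August 31
Days into September 2053: 7
Total = 27 + 30 + 31 + 31 + 28 + 31 + 30 + 31 + 30 + 31 + 31 + 7 = 338 days

338 days


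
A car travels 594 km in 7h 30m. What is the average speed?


Distance: 594 km
Time: 7h 30m = 450 min = 450/60 = 15/2 hours
Speed = 594 ÷ (15/2) = 594 × 2 / 15 = 1188/15 = 79.2 km/h

79.2 km/h


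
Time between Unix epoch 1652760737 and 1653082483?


321746 seconds (89.4 hours / 3.72 days)

Difference = 1653082483 - 1652760737 = 321746 seconds
In hours: 321746 / 3600 ≈ 89.4
In days: 321746 / 86400 ≈ 3.72


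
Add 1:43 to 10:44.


12:27

Start: 644 minutes from midnight
Add: 103 minutes
Total: 747 minutes
Hours: 747 ÷ 60 = 12 remainder 27


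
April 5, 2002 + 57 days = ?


Start: April 5, 2002
Add 57 days
April 5 → May 1: 30 - 5 + 1 = 26 days (57 - 26 = 31 left)
May 1 → June 1: 31 - 1 + 1 = 31 days (31 - 31 = 0 left)
Land exactly on June 1, 2002

June 1, 2002


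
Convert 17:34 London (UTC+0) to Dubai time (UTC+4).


21:34

Time difference = UTC+4 - UTC+0 = +4 hours
New hour = (17 + 4) mod 24
= 21 mod 24 = 21
Minutes unchanged → 21:34


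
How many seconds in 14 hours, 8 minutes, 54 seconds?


50934 seconds

Hours: 14 × 3600 = 50400
Minutes: 8 × 60 = 480
Seconds: 54
Total = 50400 + 480 + 54 = 50934


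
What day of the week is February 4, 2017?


Saturday

Zeller's congruence:
q=4, m=14, k=16, j=20
h = (4 + ⌊13×15/5⌋ + 16 + ⌊16/4⌋ + ⌊20/4⌋ - 2×20) mod 7
= (4 + 39 + 16 + 4 + 5 - 40) mod 7
= 28 mod 7 = 0
h=0 → Saturday


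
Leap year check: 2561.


No

Rules: divisible by 4 AND (not by 100 OR by 400)
2561 ÷ 4 = 640 remainder 1 → not divisible by 4
Not divisible by 4 → not a leap year


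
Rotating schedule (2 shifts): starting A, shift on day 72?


Shift B

Shifts: A, B
Start: A (index 0)
Day 72: (0 + 72 - 1) mod 2
= 71 mod 2
= 1
Index 1 → shift B


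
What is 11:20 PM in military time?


Input: 11:20 PM
PM: 11 + 12 = 23

23:20


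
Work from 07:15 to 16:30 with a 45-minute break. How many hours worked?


8h 30m (510 minutes)

Total time = (16×60+30) - (7×60+15)
= 990 - 435 = 555 min
Minus break: 555 - 45 = 510 min
= 8h 30m


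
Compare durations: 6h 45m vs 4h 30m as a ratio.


Duration 1: 405 minutes
Duration 2: 270 minutes
Ratio = 405:270
GCD = 135
Simplified = 3:2
As a decimal: 3/2 = 1.50

3:2 (1.50)


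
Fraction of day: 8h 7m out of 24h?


Total minutes: 8×60 + 7 = 487
Day = 24×60 = 1440 minutes
Fraction = 487/1440 ≈ 0.3382
As a percentage: 487/1440 × 100 ≈ 33.82%

0.3382 (33.82%)


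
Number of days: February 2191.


28 days

Month: February (month 2)
February: 28 or 29 (leap year)
2191 leap year? No


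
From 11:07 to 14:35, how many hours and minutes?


3h 28m

End time in minutes: 14×60 + 35 = 875
Start time in minutes: 11×60 + 7 = 667
Difference = 875 - 667 = 208 minutes
= 3 hours 28 minutes


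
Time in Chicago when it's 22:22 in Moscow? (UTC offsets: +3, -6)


13:22

Time difference = UTC-6 - UTC+3 = -9 hours
New hour = (22 -9) mod 24
= 13 mod 24 = 13
Minutes unchanged → 13:22


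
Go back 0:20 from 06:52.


Start: 412 minutes from midnight
Subtract: 20 minutes
Remaining: 412 - 20 = 392
Hours: 6, Minutes: 32

06:32


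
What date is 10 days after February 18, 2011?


February 28, 2011

Start: February 18, 2011
Add 10 days
February 18 + 10 = February 28, 2011


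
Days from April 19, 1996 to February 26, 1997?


313 days

From April 19, 1996 to February 26, 1997
Rest of April 1996: 30 - 19 = 11
Full months: May 31, June 30, July 31, August 31, September 30, October 31, November 30, December 31, January 31
Days into February 1997: 26
Total = 11 + 31 + 30 + 31 + 31 + 30 + 31 + 30 + 31 + 31 + 26 = 313 days


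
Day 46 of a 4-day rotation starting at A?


Shift B

Shifts: A, B, C, D
Start: A (index 0)
Day 46: (0 + 46 - 1) mod 4
= 45 mod 4
= 1
Index 1 → shift B


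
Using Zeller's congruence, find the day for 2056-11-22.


Wednesday

Zeller's congruence:
q=22, m=11, k=56, j=20
h = (22 + ⌊13×12/5⌋ + 56 + ⌊56/4⌋ + ⌊20/4⌋ - 2×20) mod 7
= (22 + 31 + 56 + 14 + 5 - 40) mod 7
= 88 mod 7 = 4
h=4 → Wednesday


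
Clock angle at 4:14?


43.0°

Hour hand = 4×30 + 14×0.5 = 127.0°
Minute hand = 14×6 = 84°
Difference = |127.0 - 84| = 43.0°


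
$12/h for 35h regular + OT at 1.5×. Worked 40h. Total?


$510.00

Regular: 35h × $12 = $420.00
Overtime: 40 - 35 = 5h
OT pay: 5h × $12 × 1.5 = $90.00
Total = $420.00 + $90.00 = $510.00


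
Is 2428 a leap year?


Rules: divisible by 4 AND (not by 100 OR by 400)
2428 ÷ 4 = 607 exactly → divisible by 4
2428 ÷ 100 = 24 remainder 28 → not divisible by 100
Divisible by 4 but not by 100 → leap year

Yes


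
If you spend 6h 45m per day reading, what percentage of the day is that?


Time: 405 minutes
Day: 1440 minutes
Percentage = (405/1440) × 100 ≈ 28.1%

28.1%


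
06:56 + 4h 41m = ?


Start: 416 minutes from midnight
Add: 281 minutes
Total: 697 minutes
Hours: 697 ÷ 60 = 11 remainder 37

11:37


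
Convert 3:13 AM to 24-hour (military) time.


Input: 3:13 AM
AM hour stays: 3

03:13


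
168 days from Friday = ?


Friday

Start: Friday (index 4)
(4 + 168) mod 7
= 172 mod 7
= 4
Index 4 → Friday


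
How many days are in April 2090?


Month: April (month 4)
April has 30 days

30 days


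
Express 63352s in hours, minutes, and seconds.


Hours: 63352 ÷ 3600 = 17 remainder 2152
Minutes: 2152 ÷ 60 = 35 remainder 52
Seconds: 52

17h 35m 52s


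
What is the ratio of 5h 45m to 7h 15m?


23:29 (0.79)

Duration 1: 345 minutes
Duration 2: 435 minutes
Ratio = 345:435
GCD = 15
Simplified = 23:29
As a decimal: 23/29 ≈ 0.79


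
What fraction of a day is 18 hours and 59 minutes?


Total minutes: 18×60 + 59 = 1139
Day = 24×60 = 1440 minutes
Fraction = 1139/1440 ≈ 0.7910
As a percentage: 1139/1440 × 100 ≈ 79.10%

0.7910 (79.10%)


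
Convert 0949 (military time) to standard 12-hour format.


Hour: 9
9 < 12 → AM

9:49 AM


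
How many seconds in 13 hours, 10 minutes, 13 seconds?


47413 seconds

Hours: 13 × 3600 = 46800
Minutes: 10 × 60 = 600
Seconds: 13
Total = 46800 + 600 + 13 = 47413


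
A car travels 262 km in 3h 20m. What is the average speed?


Distance: 262 km
Time: 3h 20m = 200 min = 200/60 = 10/3 hours
Speed = 262 ÷ (10/3) = 262 × 3 / 10 = 786/10 = 78.6 km/h

78.6 km/h


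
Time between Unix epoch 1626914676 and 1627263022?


348346 seconds (96.8 hours / 4.03 days)

Difference = 1627263022 - 1626914676 = 348346 seconds
In hours: 348346 / 3600 ≈ 96.8
In days: 348346 / 86400 ≈ 4.03


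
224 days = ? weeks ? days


Weeks: 224 ÷ 7 = 32 remainder 0

32 weeks 0 days


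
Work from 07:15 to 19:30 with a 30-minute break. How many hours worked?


11h 45m (705 minutes)

Total time = (19×60+30) - (7×60+15)
= 1170 - 435 = 735 min
Minus break: 735 - 30 = 705 min
= 11h 45m


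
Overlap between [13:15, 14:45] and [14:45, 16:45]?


Meeting A: 795-885 (in minutes from midnight)
Meeting B: 885-1005
Overlap start = max(795, 885) = 885
Overlap end = min(885, 1005) = 885
Overlap = max(0, 885 - 885) = 0 min

0 minutes


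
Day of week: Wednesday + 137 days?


Start: Wednesday (index 2)
(2 + 137) mod 7
= 139 mod 7
= 6
Index 6 → Sunday

Sunday


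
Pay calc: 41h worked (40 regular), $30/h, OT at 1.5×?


Regular: 40h × $30 = $1200.00
Overtime: 41 - 40 = 1h
OT pay: 1h × $30 × 1.5 = $45.00
Total = $1200.00 + $45.00 = $1245.00

$1245.00


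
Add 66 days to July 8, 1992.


September 12, 1992

Start: July 8, 1992
Add 66 days
July 8 → August 1: 31 - 8 + 1 = 24 days (66 - 24 = 42 left)
August 1 → September 1: 31 - 1 + 1 = 31 days (42 - 31 = 11 left)
September 1 + 11 = September 12, 1992


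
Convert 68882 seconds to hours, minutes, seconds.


Hours: 68882 ÷ 3600 = 19 remainder 482
Minutes: 482 ÷ 60 = 8 remainder 2
Seconds: 2

19h 8m 2s


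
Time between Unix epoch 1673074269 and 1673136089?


Difference = 1673136089 - 1673074269 = 61820 seconds
In hours: 61820 / 3600 ≈ 17.2
In days: 61820 / 86400 ≈ 0.72

61820 seconds (17.2 hours / 0.72 days)


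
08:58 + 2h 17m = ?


Start: 538 minutes from midnight
Add: 137 minutes
Total: 675 minutes
Hours: 675 ÷ 60 = 11 remainder 15

11:15


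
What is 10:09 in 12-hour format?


Hour: 10
10 < 12 → AM

10:09 AM


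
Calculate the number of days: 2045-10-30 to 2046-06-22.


From October 30, 2045 to June 22, 2046
Rest of October 2045: 31 - 30 = 1
Full months: November 30, December 31, January 31, February 2046 28, March 31, April 30, May 31
Days into June 2046: 22
Total = 1 + 30 + 31 + 31 + 28 + 31 + 30 + 31 + 22 = 235 days

235 days


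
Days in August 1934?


Month: August (month 8)
August has 31 days

31 days


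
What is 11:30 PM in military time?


Input: 11:30 PM
PM: 11 + 12 = 23

23:30


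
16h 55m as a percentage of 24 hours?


0.7049 (70.49%)

Total minutes: 16×60 + 55 = 1015
Day = 24×60 = 1440 minutes
Fraction = 1015/1440 ≈ 0.7049
As a percentage: 1015/1440 × 100 ≈ 70.49%


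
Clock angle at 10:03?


Hour hand = 10×30 + 3×0.5 = 301.5°
Minute hand = 3×6 = 18°
Difference = |301.5 - 18| = 283.5°
Since > 180°: 360 - 283.5 = 76.5°

76.5°


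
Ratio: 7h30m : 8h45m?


Duration 1: 450 minutes
Duration 2: 525 minutes
Ratio = 450:525
GCD = 75
Simplified = 6:7
As a decimal: 6/7 ≈ 0.86

6:7 (0.86)


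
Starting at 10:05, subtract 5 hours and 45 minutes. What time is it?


04:20

Start: 605 minutes from midnight
Subtract: 345 minutes
Remaining: 605 - 345 = 260
Hours: 4, Minutes: 20


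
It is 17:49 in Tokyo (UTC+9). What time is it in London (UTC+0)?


08:49

Time difference = UTC+0 - UTC+9 = -9 hours
New hour = (17 -9) mod 24
= 8 mod 24 = 8
Minutes unchanged → 08:49


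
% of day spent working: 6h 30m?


27.1%

Time: 390 minutes
Day: 1440 minutes
Percentage = (390/1440) × 100 ≈ 27.1%


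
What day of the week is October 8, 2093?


Zeller's congruence:
q=8, m=10, k=93, j=20
h = (8 + ⌊13×11/5⌋ + 93 + ⌊93/4⌋ + ⌊20/4⌋ - 2×20) mod 7
= (8 + 28 + 93 + 23 + 5 - 40) mod 7
= 117 mod 7 = 5
h=5 → Thursday

Thursday


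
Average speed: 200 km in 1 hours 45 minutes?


Distance: 200 km
Time: 1h 45m = 105 min = 105/60 = 7/4 hours
Speed = 200 ÷ (7/4) = 200 × 4 / 7 = 800/7 ≈ 114.3 km/h

114.3 km/h


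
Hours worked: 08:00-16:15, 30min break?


Total time = (16×60+15) - (8×60+0)
= 975 - 480 = 495 min
Minus break: 495 - 30 = 465 min
= 7h 45m

7h 45m (465 minutes)


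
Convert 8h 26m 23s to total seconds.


Hours: 8 × 3600 = 28800
Minutes: 26 × 60 = 1560
Seconds: 23
Total = 28800 + 1560 + 23 = 30383

30383 seconds


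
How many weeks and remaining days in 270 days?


Weeks: 270 ÷ 7 = 38 remainder 4

38 weeks 4 days


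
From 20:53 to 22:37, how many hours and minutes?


1h 44m

End time in minutes: 22×60 + 37 = 1357
Start time in minutes: 20×60 + 53 = 1253
Difference = 1357 - 1253 = 104 minutes
= 1 hours 44 minutes


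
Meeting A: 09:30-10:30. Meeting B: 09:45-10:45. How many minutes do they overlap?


Meeting A: 570-630 (in minutes from midnight)
Meeting B: 585-645
Overlap start = max(570, 585) = 585
Overlap end = min(630, 645) = 630
Overlap = max(0, 630 - 585) = 45 min

45 minutes


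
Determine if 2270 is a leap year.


Rules: divisible by 4 AND (not by 100 OR by 400)
2270 ÷ 4 = 567 remainder 2 → not divisible by 4
Not divisible by 4 → not a leap year

No


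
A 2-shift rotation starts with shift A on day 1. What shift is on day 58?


Shift B

Shifts: A, B
Start: A (index 0)
Day 58: (0 + 58 - 1) mod 2
= 57 mod 2
= 1
Index 1 → shift B


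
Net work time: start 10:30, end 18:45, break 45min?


Total time = (18×60+45) - (10×60+30)
= 1125 - 630 = 495 min
Minus break: 495 - 45 = 450 min
= 7h 30m

7h 30m (450 minutes)


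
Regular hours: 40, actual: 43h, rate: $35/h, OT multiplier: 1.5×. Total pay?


Regular: 40h × $35 = $1400.00
Overtime: 43 - 40 = 3h
OT pay: 3h × $35 × 1.5 = $157.50
Total = $1400.00 + $157.50 = $1557.50

$1557.50


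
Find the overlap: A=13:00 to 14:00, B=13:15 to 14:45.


Meeting A: 780-840 (in minutes from midnight)
Meeting B: 795-885
Overlap start = max(780, 795) = 795
Overlap end = min(840, 885) = 840
Overlap = max(0, 840 - 795) = 45 min

45 minutes


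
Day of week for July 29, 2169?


Zeller's congruence:
q=29, m=7, k=69, j=21
h = (29 + ⌊13×8/5⌋ + 69 + ⌊69/4⌋ + ⌊21/4⌋ - 2×21) mod 7
= (29 + 20 + 69 + 17 + 5 - 42) mod 7
= 98 mod 7 = 0
h=0 → Saturday

Saturday


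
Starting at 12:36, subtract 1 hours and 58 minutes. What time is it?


Start: 756 minutes from midnight
Subtract: 118 minutes
Remaining: 756 - 118 = 638
Hours: 10, Minutes: 38

10:38


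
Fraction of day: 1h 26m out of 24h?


0.0597 (5.97%)

Total minutes: 1×60 + 26 = 86
Day = 24×60 = 1440 minutes
Fraction = 86/1440 ≈ 0.0597
As a percentage: 86/1440 × 100 ≈ 5.97%


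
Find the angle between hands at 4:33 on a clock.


Hour hand = 4×30 + 33×0.5 = 136.5°
Minute hand = 33×6 = 198°
Difference = |136.5 - 198| = 61.5°

61.5°


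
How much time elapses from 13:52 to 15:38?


1h 46m

End time in minutes: 15×60 + 38 = 938
Start time in minutes: 13×60 + 52 = 832
Difference = 938 - 832 = 106 minutes
= 1 hours 46 minutes


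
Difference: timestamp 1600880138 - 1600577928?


302210 seconds (83.9 hours / 3.50 days)

Difference = 1600880138 - 1600577928 = 302210 seconds
In hours: 302210 / 3600 ≈ 83.9
In days: 302210 / 86400 ≈ 3.50


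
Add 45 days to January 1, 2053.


February 15, 2053

Start: January 1, 2053
Add 45 days
January 1 → February 1: 31 - 1 + 1 = 31 days (45 - 31 = 14 left)
February 1 + 14 = February 15, 2053


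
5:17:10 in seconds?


Hours: 5 × 3600 = 18000
Minutes: 17 × 60 = 1020
Seconds: 10
Total = 18000 + 1020 + 10 = 19030

19030 seconds


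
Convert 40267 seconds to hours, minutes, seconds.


Hours: 40267 ÷ 3600 = 11 remainder 667
Minutes: 667 ÷ 60 = 11 remainder 7
Seconds: 7

11h 11m 7s


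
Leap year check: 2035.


Rules: divisible by 4 AND (not by 100 OR by 400)
2035 ÷ 4 = 508 remainder 3 → not divisible by 4
Not divisible by 4 → not a leap year

No


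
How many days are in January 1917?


31 days

Month: January (month 1)
January has 31 days


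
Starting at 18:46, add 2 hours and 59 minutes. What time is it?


Start: 1126 minutes from midnight
Add: 179 minutes
Total: 1305 minutes
Hours: 1305 ÷ 60 = 21 remainder 45

21:45


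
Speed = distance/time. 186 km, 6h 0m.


Distance: 186 km
Time: 6 hours
Speed = 186 / 6 = 31.0 km/h

31.0 km/h


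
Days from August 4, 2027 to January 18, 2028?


167 days

From August 4, 2027 to January 18, 2028
Rest of August 2027: 31 - 4 = 27
Full months: September 30, October 31, November 30, December 31
Days into January 2028: 18
Total = 27 + 30 + 31 + 30 + 31 + 18 = 167 days


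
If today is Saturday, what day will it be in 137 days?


Wednesday

Start: Saturday (index 5)
(5 + 137) mod 7
= 142 mod 7
= 2
Index 2 → Wednesday


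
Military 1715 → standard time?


5:15 PM

Hour: 17
17 - 12 = 5 → PM


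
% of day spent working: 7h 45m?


32.3%

Time: 465 minutes
Day: 1440 minutes
Percentage = (465/1440) × 100 ≈ 32.3%


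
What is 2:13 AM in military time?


Input: 2:13 AM
AM hour stays: 2

02:13


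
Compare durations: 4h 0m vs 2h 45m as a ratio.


16:11 (1.45)

Duration 1: 240 minutes
Duration 2: 165 minutes
Ratio = 240:165
GCD = 15
Simplified = 16:11
As a decimal: 16/11 ≈ 1.45


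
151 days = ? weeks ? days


21 weeks 4 days

Weeks: 151 ÷ 7 = 21 remainder 4


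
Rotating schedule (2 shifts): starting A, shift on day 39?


Shifts: A, B
Start: A (index 0)
Day 39: (0 + 39 - 1) mod 2
= 38 mod 2
= 0
Index 0 → shift A

Shift A


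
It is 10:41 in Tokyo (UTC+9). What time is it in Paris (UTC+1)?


02:41

Time difference = UTC+1 - UTC+9 = -8 hours
New hour = (10 -8) mod 24
= 2 mod 24 = 2
Minutes unchanged → 02:41


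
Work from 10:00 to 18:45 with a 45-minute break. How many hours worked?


8h 0m (480 minutes)

Total time = (18×60+45) - (10×60+0)
= 1125 - 600 = 525 min
Minus break: 525 - 45 = 480 min
= 8h 0m


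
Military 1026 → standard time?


Hour: 10
10 < 12 → AM

10:26 AM


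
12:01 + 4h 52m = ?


Start: 721 minutes from midnight
Add: 292 minutes
Total: 1013 minutes
Hours: 1013 ÷ 60 = 16 remainder 53

16:53


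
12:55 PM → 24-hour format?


12:55

Input: 12:55 PM
12 PM → 12 (noon)


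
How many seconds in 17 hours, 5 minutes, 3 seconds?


61503 seconds

Hours: 17 × 3600 = 61200
Minutes: 5 × 60 = 300
Seconds: 3
Total = 61200 + 300 + 3 = 61503


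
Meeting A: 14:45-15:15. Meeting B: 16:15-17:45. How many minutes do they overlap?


0 minutes

Meeting A: 885-915 (in minutes from midnight)
Meeting B: 975-1065
Overlap start = max(885, 975) = 975
Overlap end = min(915, 1065) = 915
Overlap = max(0, 915 - 975) = 0 min


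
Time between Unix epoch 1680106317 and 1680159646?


Difference = 1680159646 - 1680106317 = 53329 seconds
In hours: 53329 / 3600 ≈ 14.8
In days: 53329 / 86400 ≈ 0.62

53329 seconds (14.8 hours / 0.62 days)


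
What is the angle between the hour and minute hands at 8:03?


136.5°

Hour hand = 8×30 + 3×0.5 = 241.5°
Minute hand = 3×6 = 18°
Difference = |241.5 - 18| = 223.5°
Since > 180°: 360 - 223.5 = 136.5°


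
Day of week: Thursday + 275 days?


Start: Thursday (index 3)
(3 + 275) mod 7
= 278 mod 7
= 5
Index 5 → Saturday

Saturday


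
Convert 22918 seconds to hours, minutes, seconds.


6h 21m 58s

Hours: 22918 ÷ 3600 = 6 remainder 1318
Minutes: 1318 ÷ 60 = 21 remainder 58
Seconds: 58


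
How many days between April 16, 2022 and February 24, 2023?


314 days

From April 16, 2022 to February 24, 2023
Rest of April 2022: 30 - 16 = 14
Full months: May 31, June 30, July 31, August 31, September 30, October 31, November 30, December 31, January 31
Days into February 2023: 24
Total = 14 + 31 + 30 + 31 + 31 + 30 + 31 + 30 + 31 + 31 + 24 = 314 days


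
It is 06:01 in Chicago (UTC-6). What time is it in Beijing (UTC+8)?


20:01

Time difference = UTC+8 - UTC-6 = +14 hours
New hour = (6 + 14) mod 24
= 20 mod 24 = 20
Minutes unchanged → 20:01


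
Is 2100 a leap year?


No

Rules: divisible by 4 AND (not by 100 OR by 400)
2100 ÷ 4 = 525 exactly → divisible by 4
2100 ÷ 100 = 21 exactly → divisible by 100
2100 ÷ 400 = 5 remainder 100 → not divisible by 400
Divisible by 100 but not by 400 → not a leap year


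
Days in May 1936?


Month: May (month 5)
May has 31 days

31 days


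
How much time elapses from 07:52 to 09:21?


End time in minutes: 9×60 + 21 = 561
Start time in minutes: 7×60 + 52 = 472
Difference = 561 - 472 = 89 minutes
= 1 hours 29 minutes

1h 29m


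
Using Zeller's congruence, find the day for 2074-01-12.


Zeller's congruence:
q=12, m=13, k=73, j=20
h = (12 + ⌊13×14/5⌋ + 73 + ⌊73/4⌋ + ⌊20/4⌋ - 2×20) mod 7
= (12 + 36 + 73 + 18 + 5 - 40) mod 7
= 104 mod 7 = 6
h=6 → Friday

Friday


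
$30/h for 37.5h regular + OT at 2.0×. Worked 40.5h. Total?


Regular: 37.5h × $30 = $1125.00
Overtime: 40.5 - 37.5 = 3.0h
OT pay: 3.0h × $30 × 2.0 = $180.00
Total = $1125.00 + $180.00 = $1305.00

$1305.00


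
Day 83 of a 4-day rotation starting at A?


Shift C

Shifts: A, B, C, D
Start: A (index 0)
Day 83: (0 + 83 - 1) mod 4
= 82 mod 4
= 2
Index 2 → shift C


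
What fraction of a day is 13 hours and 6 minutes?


0.5458 (54.58%)

Total minutes: 13×60 + 6 = 786
Day = 24×60 = 1440 minutes
Fraction = 786/1440 ≈ 0.5458
As a percentage: 786/1440 × 100 ≈ 54.58%


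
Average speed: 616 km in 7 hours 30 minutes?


Distance: 616 km
Time: 7h 30m = 450 min = 450/60 = 15/2 hours
Speed = 616 ÷ (15/2) = 616 × 2 / 15 = 1232/15 ≈ 82.1 km/h

82.1 km/h


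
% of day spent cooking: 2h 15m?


9.4%

Time: 135 minutes
Day: 1440 minutes
Percentage = (135/1440) × 100 ≈ 9.4%


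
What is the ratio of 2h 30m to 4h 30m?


5:9 (0.56)

Duration 1: 150 minutes
Duration 2: 270 minutes
Ratio = 150:270
GCD = 30
Simplified = 5:9
As a decimal: 5/9 ≈ 0.56


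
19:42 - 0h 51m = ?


18:51

Start: 1182 minutes from midnight
Subtract: 51 minutes
Remaining: 1182 - 51 = 1131
Hours: 18, Minutes: 51


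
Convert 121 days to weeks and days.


Weeks: 121 ÷ 7 = 17 remainder 2

17 weeks 2 days


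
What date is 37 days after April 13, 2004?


Start: April 13, 2004
Add 37 days
April 13 → May 1: 30 - 13 + 1 = 18 days (37 - 18 = 19 left)
May 1 + 19 = May 20, 2004

May 20, 2004


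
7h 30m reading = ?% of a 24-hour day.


31.3%

Time: 450 minutes
Day: 1440 minutes
Percentage = (450/1440) × 100 ≈ 31.3%


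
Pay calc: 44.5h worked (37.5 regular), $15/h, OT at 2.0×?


Regular: 37.5h × $15 = $562.50
Overtime: 44.5 - 37.5 = 7.0h
OT pay: 7.0h × $15 × 2.0 = $210.00
Total = $562.50 + $210.00 = $772.50

$772.50


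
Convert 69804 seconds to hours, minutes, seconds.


Hours: 69804 ÷ 3600 = 19 remainder 1404
Minutes: 1404 ÷ 60 = 23 remainder 24
Seconds: 24

19h 23m 24s


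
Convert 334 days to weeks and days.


Weeks: 334 ÷ 7 = 47 remainder 5

47 weeks 5 days


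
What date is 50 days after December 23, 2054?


February 11, 2055

Start: December 23, 2054
Add 50 days
December 23 → January 1: 31 - 23 + 1 = 9 days (50 - 9 = 41 left)
January 1 → February 1: 31 - 1 + 1 = 31 days (41 - 31 = 10 left)
February 1 + 10 = February 11, 2055


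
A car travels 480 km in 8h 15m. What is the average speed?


Distance: 480 km
Time: 8h 15m = 495 min = 495/60 = 33/4 hours
Speed = 480 ÷ (33/4) = 480 × 4 / 33 = 1920/33 ≈ 58.2 km/h

58.2 km/h


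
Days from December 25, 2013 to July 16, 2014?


203 days

From December 25, 2013 to July 16, 2014
Rest of December 2013: 31 - 25 = 6
Full months: January 31, February 2014 28, March 31, April 30, May 31, June 30
Days into July 2014: 16
Total = 6 + 31 + 28 + 31 + 30 + 31 + 30 + 16 = 203 days


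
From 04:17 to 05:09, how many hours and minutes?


0h 52m

End time in minutes: 5×60 + 9 = 309
Start time in minutes: 4×60 + 17 = 257
Difference = 309 - 257 = 52 minutes
= 0 hours 52 minutes


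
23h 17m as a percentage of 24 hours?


Total minutes: 23×60 + 17 = 1397
Day = 24×60 = 1440 minutes
Fraction = 1397/1440 ≈ 0.9701
As a percentage: 1397/1440 × 100 ≈ 97.01%

0.9701 (97.01%)


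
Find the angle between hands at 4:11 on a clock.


Hour hand = 4×30 + 11×0.5 = 125.5°
Minute hand = 11×6 = 66°
Difference = |125.5 - 66| = 59.5°

59.5°


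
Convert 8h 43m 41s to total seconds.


31421 seconds

Hours: 8 × 3600 = 28800
Minutes: 43 × 60 = 2580
Seconds: 41
Total = 28800 + 2580 + 41 = 31421


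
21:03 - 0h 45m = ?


Start: 1263 minutes from midnight
Subtract: 45 minutes
Remaining: 1263 - 45 = 1218
Hours: 20, Minutes: 18

20:18


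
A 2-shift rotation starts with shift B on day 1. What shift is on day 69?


Shift B

Shifts: A, B
Start: B (index 1)
Day 69: (1 + 69 - 1) mod 2
= 69 mod 2
= 1
Index 1 → shift B


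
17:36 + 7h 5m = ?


00:41 (next day)

Start: 1056 minutes from midnight
Add: 425 minutes
Total: 1481 minutes
Hours: 1481 ÷ 60 = 24 remainder 41
24 ≥ 24 → 24 - 24 = 0 (next day)


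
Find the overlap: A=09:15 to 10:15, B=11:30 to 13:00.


Meeting A: 555-615 (in minutes from midnight)
Meeting B: 690-780
Overlap start = max(555, 690) = 690
Overlap end = min(615, 780) = 615
Overlap = max(0, 615 - 690) = 0 min

0 minutes


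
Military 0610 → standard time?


Hour: 6
6 < 12 → AM

6:10 AM


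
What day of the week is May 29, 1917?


Zeller's congruence:
q=29, m=5, k=17, j=19
h = (29 + ⌊13×6/5⌋ + 17 + ⌊17/4⌋ + ⌊19/4⌋ - 2×19) mod 7
= (29 + 15 + 17 + 4 + 4 - 38) mod 7
= 31 mod 7 = 3
h=3 → Tuesday

Tuesday


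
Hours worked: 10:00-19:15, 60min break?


8h 15m (495 minutes)

Total time = (19×60+15) - (10×60+0)
= 1155 - 600 = 555 min
Minus break: 555 - 60 = 495 min
= 8h 15m


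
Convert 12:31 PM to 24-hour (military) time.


12:31

Input: 12:31 PM
12 PM → 12 (noon)


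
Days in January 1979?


Month: January (month 1)
January has 31 days

31 days


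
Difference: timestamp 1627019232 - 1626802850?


Difference = 1627019232 - 1626802850 = 216382 seconds
In hours: 216382 / 3600 ≈ 60.1
In days: 216382 / 86400 ≈ 2.50

216382 seconds (60.1 hours / 2.50 days)


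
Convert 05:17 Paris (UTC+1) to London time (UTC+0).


Time difference = UTC+0 - UTC+1 = -1 hours
New hour = (5 -1) mod 24
= 4 mod 24 = 4
Minutes unchanged → 04:17

04:17


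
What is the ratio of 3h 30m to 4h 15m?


14:17 (0.82)

Duration 1: 210 minutes
Duration 2: 255 minutes
Ratio = 210:255
GCD = 15
Simplified = 14:17
As a decimal: 14/17 ≈ 0.82


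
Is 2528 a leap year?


Yes

Rules: divisible by 4 AND (not by 100 OR by 400)
2528 ÷ 4 = 632 exactly → divisible by 4
2528 ÷ 100 = 25 remainder 28 → not divisible by 100
Divisible by 4 but not by 100 → leap year


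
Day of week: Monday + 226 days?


Wednesday

Start: Monday (index 0)
(0 + 226) mod 7
= 226 mod 7
= 2
Index 2 → Wednesday


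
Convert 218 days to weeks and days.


31 weeks 1 days

Weeks: 218 ÷ 7 = 31 remainder 1


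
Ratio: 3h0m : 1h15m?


Duration 1: 180 minutes
Duration 2: 75 minutes
Ratio = 180:75
GCD = 15
Simplified = 12:5
As a decimal: 12/5 = 2.40

12:5 (2.40)


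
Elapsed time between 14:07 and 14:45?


End time in minutes: 14×60 + 45 = 885
Start time in minutes: 14×60 + 7 = 847
Difference = 885 - 847 = 38 minutes
= 0 hours 38 minutes

0h 38m


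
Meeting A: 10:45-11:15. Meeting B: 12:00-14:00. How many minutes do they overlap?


0 minutes

Meeting A: 645-675 (in minutes from midnight)
Meeting B: 720-840
Overlap start = max(645, 720) = 720
Overlap end = min(675, 840) = 675
Overlap = max(0, 675 - 720) = 0 min


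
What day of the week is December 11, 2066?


Zeller's congruence:
q=11, m=12, k=66, j=20
h = (11 + ⌊13×13/5⌋ + 66 + ⌊66/4⌋ + ⌊20/4⌋ - 2×20) mod 7
= (11 + 33 + 66 + 16 + 5 - 40) mod 7
= 91 mod 7 = 0
h=0 → Saturday

Saturday


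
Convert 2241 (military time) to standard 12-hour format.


10:41 PM

Hour: 22
22 - 12 = 10 → PM


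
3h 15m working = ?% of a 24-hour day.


13.5%

Time: 195 minutes
Day: 1440 minutes
Percentage = (195/1440) × 100 ≈ 13.5%


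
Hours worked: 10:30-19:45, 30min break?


8h 45m (525 minutes)

Total time = (19×60+45) - (10×60+30)
= 1185 - 630 = 555 min
Minus break: 555 - 30 = 525 min
= 8h 45m


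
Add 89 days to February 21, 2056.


Start: February 21, 2056
Add 89 days
February 21 → March 1: 29 - 21 + 1 = 9 days (89 - 9 = 80 left)
March 1 → April 1: 31 - 1 + 1 = 31 days (80 - 31 = 49 left)
April 1 → May 1: 30 - 1 + 1 = 30 days (49 - 30 = 19 left)
May 1 + 19 = May 20, 2056

May 20, 2056


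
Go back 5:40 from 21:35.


15:55

Start: 1295 minutes from midnight
Subtract: 340 minutes
Remaining: 1295 - 340 = 955
Hours: 15, Minutes: 55


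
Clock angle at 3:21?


25.5°

Hour hand = 3×30 + 21×0.5 = 100.5°
Minute hand = 21×6 = 126°
Difference = |100.5 - 126| = 25.5°


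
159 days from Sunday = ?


Friday

Start: Sunday (index 6)
(6 + 159) mod 7
= 165 mod 7
= 4
Index 4 → Friday


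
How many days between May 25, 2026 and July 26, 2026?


62 days

From May 25, 2026 to July 26, 2026
Rest of May 2026: 31 - 25 = 6
Full months: June 30
Days into July 2026: 26
Total = 6 + 30 + 26 = 62 days


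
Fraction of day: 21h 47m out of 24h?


Total minutes: 21×60 + 47 = 1307
Day = 24×60 = 1440 minutes
Fraction = 1307/1440 ≈ 0.9076
As a percentage: 1307/1440 × 100 ≈ 90.76%

0.9076 (90.76%)


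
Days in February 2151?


28 days

Month: February (month 2)
February: 28 or 29 (leap year)
2151 leap year? No


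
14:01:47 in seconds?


Hours: 14 × 3600 = 50400
Minutes: 1 × 60 = 60
Seconds: 47
Total = 50400 + 60 + 47 = 50507

50507 seconds


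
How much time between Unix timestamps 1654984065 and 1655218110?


Difference = 1655218110 - 1654984065 = 234045 seconds
In hours: 234045 / 3600 ≈ 65.0
In days: 234045 / 86400 ≈ 2.71

234045 seconds (65.0 hours / 2.71 days)


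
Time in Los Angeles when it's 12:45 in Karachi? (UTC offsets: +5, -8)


23:45 (previous day)

Time difference = UTC-8 - UTC+5 = -13 hours
New hour = (12 -13) mod 24
= -1 mod 24 = 23
Minutes unchanged → 23:45; -1 < 0 → previous day


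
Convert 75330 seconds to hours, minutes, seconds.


Hours: 75330 ÷ 3600 = 20 remainder 3330
Minutes: 3330 ÷ 60 = 55 remainder 30
Seconds: 30

20h 55m 30s
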